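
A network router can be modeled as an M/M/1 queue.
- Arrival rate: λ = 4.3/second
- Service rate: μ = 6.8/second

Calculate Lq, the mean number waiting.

ρ = λ/μ = 4.3/6.8 = 0.6324
For M/M/1: Lq = λ²/(μ(μ-λ))
Lq = 18.49/(6.8 × 2.50)
Lq = 1.0876 packets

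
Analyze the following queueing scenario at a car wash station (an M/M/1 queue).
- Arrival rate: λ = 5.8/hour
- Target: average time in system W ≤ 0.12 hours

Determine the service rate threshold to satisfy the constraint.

For M/M/1: W = 1/(μ-λ)
Need W ≤ 0.12, so 1/(μ-λ) ≤ 0.12
μ - λ ≥ 1/0.12 = 8.3333
μ ≥ 5.8 + 8.3333 = 14.1333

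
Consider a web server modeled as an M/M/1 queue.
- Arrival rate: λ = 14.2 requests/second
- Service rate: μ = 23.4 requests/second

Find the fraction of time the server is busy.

Server utilization: ρ = λ/μ
ρ = 14.2/23.4 = 0.6068
The server is busy 60.68% of the time.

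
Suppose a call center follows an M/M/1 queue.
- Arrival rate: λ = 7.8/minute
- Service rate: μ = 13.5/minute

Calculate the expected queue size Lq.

ρ = λ/μ = 7.8/13.5 = 0.5778
For M/M/1: Lq = λ²/(μ(μ-λ))
Lq = 60.84/(13.5 × 5.70)
Lq = 0.7906 calls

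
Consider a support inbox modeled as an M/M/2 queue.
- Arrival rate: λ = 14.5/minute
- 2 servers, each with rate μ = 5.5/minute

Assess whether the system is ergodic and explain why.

Stability requires ρ = λ/(cμ) < 1
ρ = 14.5/(2 × 5.5) = 14.5/11.00 = 1.3182
Since 1.3182 ≥ 1, the system is UNSTABLE.
Need c > λ/μ = 14.5/5.5 = 2.64.
Minimum servers needed: c = 3.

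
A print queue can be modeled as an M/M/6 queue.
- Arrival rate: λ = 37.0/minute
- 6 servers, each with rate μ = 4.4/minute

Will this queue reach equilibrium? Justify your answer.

Stability requires ρ = λ/(cμ) < 1
ρ = 37.0/(6 × 4.4) = 37.0/26.40 = 1.4015
Since 1.4015 ≥ 1, the system is UNSTABLE.
Need c > λ/μ = 37.0/4.4 = 8.41.
Minimum servers needed: c = 9.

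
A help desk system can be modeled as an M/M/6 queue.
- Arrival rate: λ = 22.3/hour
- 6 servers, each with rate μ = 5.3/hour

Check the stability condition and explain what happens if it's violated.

Stability requires ρ = λ/(cμ) < 1
ρ = 22.3/(6 × 5.3) = 22.3/31.80 = 0.7013
Since 0.7013 < 1, the system is STABLE.
The servers are busy 70.13% of the time.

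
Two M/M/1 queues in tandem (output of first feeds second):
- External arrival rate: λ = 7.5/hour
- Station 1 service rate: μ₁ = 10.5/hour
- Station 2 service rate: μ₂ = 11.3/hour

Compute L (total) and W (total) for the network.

By Jackson's theorem, each station behaves as independent M/M/1.
Station 1: ρ₁ = 7.5/10.5 = 0.7143, L₁ = ρ₁/(1-ρ₁) = λ/(μ₁-λ) = 7.5/3.00 = 2.5000
Station 2: ρ₂ = 7.5/11.3 = 0.6637, L₂ = ρ₂/(1-ρ₂) = λ/(μ₂-λ) = 7.5/3.80 = 1.9737
Total: L = L₁ + L₂ = 2.5000 + 1.9737 = 4.4737
W = L/λ = 4.4737/7.5 = 0.5965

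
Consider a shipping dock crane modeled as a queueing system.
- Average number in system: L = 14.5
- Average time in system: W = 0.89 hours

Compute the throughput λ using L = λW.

Little's Law: L = λW, so λ = L/W
λ = 14.5/0.89 = 16.2921 containers/hour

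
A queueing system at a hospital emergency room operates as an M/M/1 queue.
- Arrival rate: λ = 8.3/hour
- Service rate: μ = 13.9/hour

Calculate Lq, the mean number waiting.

ρ = λ/μ = 8.3/13.9 = 0.5971
For M/M/1: Lq = λ²/(μ(μ-λ))
Lq = 68.89/(13.9 × 5.60)
Lq = 0.8850 patients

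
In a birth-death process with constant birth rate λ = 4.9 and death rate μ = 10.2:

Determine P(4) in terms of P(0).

For constant rates: P(n)/P(0) = (λ/μ)^n
P(4)/P(0) = (4.9/10.2)^4 = 0.4804^4 = 0.05326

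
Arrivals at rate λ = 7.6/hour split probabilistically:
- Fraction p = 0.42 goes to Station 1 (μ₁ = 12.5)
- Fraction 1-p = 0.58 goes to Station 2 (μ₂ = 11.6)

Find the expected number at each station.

Effective rates: λ₁ = 7.6×0.42 = 3.192, λ₂ = 7.6×0.58 = 4.408
Station 1: ρ₁ = 3.192/12.5 = 0.25536, L₁ = ρ₁/(1-ρ₁) = 0.25536/(1-0.25536) = 0.3429
Station 2: ρ₂ = 4.408/11.6 = 0.3800, L₂ = ρ₂/(1-ρ₂) = 0.3800/(1-0.3800) = 0.6129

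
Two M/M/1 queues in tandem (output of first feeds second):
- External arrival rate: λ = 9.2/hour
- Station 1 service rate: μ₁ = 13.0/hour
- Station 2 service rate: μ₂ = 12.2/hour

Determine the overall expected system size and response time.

By Jackson's theorem, each station behaves as independent M/M/1.
Station 1: ρ₁ = 9.2/13.0 = 0.7077, L₁ = ρ₁/(1-ρ₁) = λ/(μ₁-λ) = 9.2/3.80 = 2.42105
Station 2: ρ₂ = 9.2/12.2 = 0.7541, L₂ = ρ₂/(1-ρ₂) = λ/(μ₂-λ) = 9.2/3.00 = 3.06667
Total: L = L₁ + L₂ = 2.42105 + 3.06667 = 5.4877
W = L/λ = 5.4877/9.2 = 0.5965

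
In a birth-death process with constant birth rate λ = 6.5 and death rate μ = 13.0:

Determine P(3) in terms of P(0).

For constant rates: P(n)/P(0) = (λ/μ)^n
P(3)/P(0) = (6.5/13.0)^3 = 0.5000^3 = 0.1250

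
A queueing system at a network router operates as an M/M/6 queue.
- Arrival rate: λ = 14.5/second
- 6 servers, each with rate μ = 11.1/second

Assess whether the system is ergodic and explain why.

Stability requires ρ = λ/(cμ) < 1
ρ = 14.5/(6 × 11.1) = 14.5/66.60 = 0.2177
Since 0.2177 < 1, the system is STABLE.
The servers are busy 21.77% of the time.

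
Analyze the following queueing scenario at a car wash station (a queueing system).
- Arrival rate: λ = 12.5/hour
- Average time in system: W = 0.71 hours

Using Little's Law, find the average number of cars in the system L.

Little's Law: L = λW
L = 12.5 × 0.71 = 8.8750 cars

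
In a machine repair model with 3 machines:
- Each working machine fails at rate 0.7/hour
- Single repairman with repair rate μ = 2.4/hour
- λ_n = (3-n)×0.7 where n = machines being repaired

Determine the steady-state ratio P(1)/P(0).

P(1)/P(0) = ∏_{i=0}^{1-1} λ_i/μ_{i+1}
= (3-0)×0.7/2.4
= 0.8750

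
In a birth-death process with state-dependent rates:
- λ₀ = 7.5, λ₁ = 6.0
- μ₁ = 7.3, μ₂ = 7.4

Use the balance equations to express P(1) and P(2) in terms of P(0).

Balance equations:
State 0: λ₀P₀ = μ₁P₁ → P₁ = (λ₀/μ₁)P₀ = (7.5/7.3)P₀ = 1.0274P₀
State 1: P₂ = (λ₀λ₁)/(μ₁μ₂)P₀ = (7.5×6.0)/(7.3×7.4)P₀ = 0.8330P₀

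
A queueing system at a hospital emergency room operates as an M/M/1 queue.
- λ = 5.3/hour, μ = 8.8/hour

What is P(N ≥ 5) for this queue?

ρ = λ/μ = 5.3/8.8 = 0.60227
P(N ≥ n) = ρⁿ
P(N ≥ 5) = 0.60227^5
P(N ≥ 5) = 0.07924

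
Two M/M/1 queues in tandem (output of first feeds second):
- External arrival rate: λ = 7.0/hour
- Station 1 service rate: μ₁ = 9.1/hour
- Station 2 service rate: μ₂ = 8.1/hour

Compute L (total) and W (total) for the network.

By Jackson's theorem, each station behaves as independent M/M/1.
Station 1: ρ₁ = 7.0/9.1 = 0.7692, L₁ = ρ₁/(1-ρ₁) = λ/(μ₁-λ) = 7.0/2.10 = 3.33333
Station 2: ρ₂ = 7.0/8.1 = 0.8642, L₂ = ρ₂/(1-ρ₂) = λ/(μ₂-λ) = 7.0/1.10 = 6.36364
Total: L = L₁ + L₂ = 3.33333 + 6.36364 = 9.6970
W = L/λ = 9.6970/7.0 = 1.3853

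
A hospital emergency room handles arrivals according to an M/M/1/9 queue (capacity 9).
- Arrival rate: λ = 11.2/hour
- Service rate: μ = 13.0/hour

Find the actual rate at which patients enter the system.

ρ = λ/μ = 11.2/13.0 = 0.86154
P₀ = (1-ρ)/(1-ρ^(K+1)) = (1-0.86154)/(1-0.86154^10) = 0.13846/0.77470 = 0.1787
P_K = P₀×ρ^K = 0.17873 × 0.86154^9 = 0.17873 × 0.26150 = 0.04674
λ_eff = λ(1-P_K) = 11.2 × (1 - 0.04674) = 11.2 × 0.95326 = 10.6765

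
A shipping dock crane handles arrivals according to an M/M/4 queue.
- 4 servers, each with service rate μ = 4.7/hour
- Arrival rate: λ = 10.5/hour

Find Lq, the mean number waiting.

Traffic intensity: ρ = λ/(cμ) = 10.5/(4×4.7) = 0.5585
Since ρ = 0.5585 < 1, system is stable.
Offered load a = λ/μ = cρ = 10.5/4.7 = 2.2340
P₀ = [ Σₙ₌₀^3 aⁿ/n! + a^4/(4!(1-ρ)) ]⁻¹
Σ = a^0/0! + a^1/1! + a^2/2! + a^3/3! = 1.0000 + 2.2340 + 2.4955 + 1.8583 = 7.5878
a^4/(4!(1-ρ)) = 24.9095/(24 × 0.44149) = 2.3509
P₀ = 1/(7.5878 + 2.3509) = 0.1006
Lq = P₀·a^4·ρ / (4!(1-ρ)²) = 0.1006 × 24.9095 × 0.5585 / (24 × 0.1949) = 0.2992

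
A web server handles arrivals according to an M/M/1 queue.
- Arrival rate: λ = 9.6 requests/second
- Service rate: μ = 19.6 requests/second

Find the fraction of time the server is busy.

Server utilization: ρ = λ/μ
ρ = 9.6/19.6 = 0.4898
The server is busy 48.98% of the time.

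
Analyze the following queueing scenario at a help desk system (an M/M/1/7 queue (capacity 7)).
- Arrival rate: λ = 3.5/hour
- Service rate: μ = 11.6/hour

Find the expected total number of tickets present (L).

ρ = λ/μ = 3.5/11.6 = 0.30172
P₀ = (1-ρ)/(1-ρ^(K+1)) = (1-0.30172)/(1-0.30172^8) = 0.69828/0.99993 = 0.6983
P_K = P₀×ρ^K = 0.69833 × 0.30172^7 = 0.69833 × 0.00022763 = 0.0001590
L = ρ[1 - (K+1)ρ^K + Kρ^(K+1)] / [(1-ρ)(1-ρ^(K+1))]
L = 0.30172 × (1 - 8×0.0002276 + 7×0.00006868) / ((1 - 0.30172) × (1 - 0.00006868)) = 0.4315 tickets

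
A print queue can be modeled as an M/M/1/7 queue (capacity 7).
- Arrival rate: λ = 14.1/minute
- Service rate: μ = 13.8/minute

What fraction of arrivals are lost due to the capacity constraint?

ρ = λ/μ = 14.1/13.8 = 1.02174
P₀ = (1-ρ)/(1-ρ^(K+1)) = (1-1.02174)/(1-1.02174^8) = -0.02174/-0.1877 = 0.1158
P_K = P₀×ρ^K = 0.1158 × 1.02174^7 = 0.1158 × 1.1625 = 0.1346
Blocking probability = 13.46%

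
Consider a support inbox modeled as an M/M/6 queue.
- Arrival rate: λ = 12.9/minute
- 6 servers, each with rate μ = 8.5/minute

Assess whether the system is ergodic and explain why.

Stability requires ρ = λ/(cμ) < 1
ρ = 12.9/(6 × 8.5) = 12.9/51.00 = 0.2529
Since 0.2529 < 1, the system is STABLE.
The servers are busy 25.29% of the time.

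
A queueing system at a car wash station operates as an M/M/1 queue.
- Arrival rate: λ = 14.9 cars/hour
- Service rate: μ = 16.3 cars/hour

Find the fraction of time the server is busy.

Server utilization: ρ = λ/μ
ρ = 14.9/16.3 = 0.9141
The server is busy 91.41% of the time.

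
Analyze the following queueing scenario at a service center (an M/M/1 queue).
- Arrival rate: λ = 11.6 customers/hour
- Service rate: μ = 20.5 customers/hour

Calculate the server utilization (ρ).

Server utilization: ρ = λ/μ
ρ = 11.6/20.5 = 0.5659
The server is busy 56.59% of the time.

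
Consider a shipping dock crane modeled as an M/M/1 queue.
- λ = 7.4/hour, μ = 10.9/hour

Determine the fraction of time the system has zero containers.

ρ = λ/μ = 7.4/10.9 = 0.6789
P(0) = 1 - ρ = 1 - 0.6789 = 0.3211
The server is idle 32.11% of the time.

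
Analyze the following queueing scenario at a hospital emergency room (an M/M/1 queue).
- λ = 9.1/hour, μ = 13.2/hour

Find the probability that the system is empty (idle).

ρ = λ/μ = 9.1/13.2 = 0.6894
P(0) = 1 - ρ = 1 - 0.6894 = 0.3106
The server is idle 31.06% of the time.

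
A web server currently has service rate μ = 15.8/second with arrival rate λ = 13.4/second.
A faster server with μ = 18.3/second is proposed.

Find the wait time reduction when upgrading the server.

System 1: ρ₁ = 13.4/15.8 = 0.8481, W₁ = 1/(15.8-13.4) = 0.4167
System 2: ρ₂ = 13.4/18.3 = 0.7322, W₂ = 1/(18.3-13.4) = 0.2041
Improvement: (W₁-W₂)/W₁ = (0.4167-0.2041)/0.4167 = 51.02%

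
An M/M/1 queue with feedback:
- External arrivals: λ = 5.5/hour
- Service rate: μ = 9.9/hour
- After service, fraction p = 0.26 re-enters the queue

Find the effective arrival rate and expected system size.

Effective arrival rate: λ_eff = λ/(1-p) = 5.5/(1-0.26) = 5.5/0.74 = 7.4324
ρ = λ_eff/μ = 7.4324/9.9 = 0.75075
L = ρ/(1-ρ) = 0.75075/(1-0.75075) = 3.0120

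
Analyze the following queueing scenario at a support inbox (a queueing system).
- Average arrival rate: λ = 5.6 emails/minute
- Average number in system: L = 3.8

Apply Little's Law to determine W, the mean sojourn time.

Little's Law: L = λW, so W = L/λ
W = 3.8/5.6 = 0.6786 minutes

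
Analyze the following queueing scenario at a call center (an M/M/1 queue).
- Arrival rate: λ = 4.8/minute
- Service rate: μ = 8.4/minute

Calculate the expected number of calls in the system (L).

ρ = λ/μ = 4.8/8.4 = 0.5714
For M/M/1: L = λ/(μ-λ)
L = 4.8/(8.4-4.8) = 4.8/3.60
L = 1.3333 calls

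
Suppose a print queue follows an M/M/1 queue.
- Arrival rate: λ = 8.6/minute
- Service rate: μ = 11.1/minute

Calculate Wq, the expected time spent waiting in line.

First, compute utilization: ρ = λ/μ = 8.6/11.1 = 0.7748
For M/M/1: Wq = λ/(μ(μ-λ))
Wq = 8.6/(11.1 × (11.1-8.6))
Wq = 8.6/(11.1 × 2.50)
Wq = 0.3099 minutes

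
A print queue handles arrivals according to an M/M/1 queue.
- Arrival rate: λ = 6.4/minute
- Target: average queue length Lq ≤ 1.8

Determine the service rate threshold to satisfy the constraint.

For M/M/1: Lq = λ²/(μ(μ-λ))
Need Lq ≤ 1.8, i.e. μ(μ-λ) ≥ λ²/1.8
μ² - 6.4μ - 40.96/1.8 ≥ 0  →  μ² - 6.4μ - 22.75556 ≥ 0
Quadratic formula (positive root): μ = [λ + √(λ² + 4×22.75556)]/2
Discriminant: 40.96 + 4×22.75556 = 131.9822, √131.9822 = 11.4884
μ ≥ (6.4 + 11.4884)/2 = 8.9442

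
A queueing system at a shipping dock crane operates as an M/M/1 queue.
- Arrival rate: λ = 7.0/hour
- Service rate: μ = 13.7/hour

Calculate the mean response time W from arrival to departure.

First, compute utilization: ρ = λ/μ = 7.0/13.7 = 0.5109
For M/M/1: W = 1/(μ-λ)
W = 1/(13.7-7.0) = 1/6.70
W = 0.1493 hours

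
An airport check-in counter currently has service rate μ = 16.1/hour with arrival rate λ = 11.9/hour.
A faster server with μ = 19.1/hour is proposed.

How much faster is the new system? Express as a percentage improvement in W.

System 1: ρ₁ = 11.9/16.1 = 0.7391, W₁ = 1/(16.1-11.9) = 0.23810
System 2: ρ₂ = 11.9/19.1 = 0.6230, W₂ = 1/(19.1-11.9) = 0.13889
Improvement: (W₁-W₂)/W₁ = (0.23810-0.13889)/0.23810 = 41.67%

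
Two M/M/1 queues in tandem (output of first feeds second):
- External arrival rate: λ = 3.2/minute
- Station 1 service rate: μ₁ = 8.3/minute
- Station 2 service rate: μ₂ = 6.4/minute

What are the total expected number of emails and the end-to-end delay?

By Jackson's theorem, each station behaves as independent M/M/1.
Station 1: ρ₁ = 3.2/8.3 = 0.3855, L₁ = ρ₁/(1-ρ₁) = λ/(μ₁-λ) = 3.2/5.10 = 0.6275
Station 2: ρ₂ = 3.2/6.4 = 0.5000, L₂ = ρ₂/(1-ρ₂) = λ/(μ₂-λ) = 3.2/3.20 = 1.0000
Total: L = L₁ + L₂ = 0.6275 + 1.0000 = 1.6275
W = L/λ = 1.6275/3.2 = 0.5086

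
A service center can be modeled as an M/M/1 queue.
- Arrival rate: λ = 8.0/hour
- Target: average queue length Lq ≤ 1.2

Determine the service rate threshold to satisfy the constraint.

For M/M/1: Lq = λ²/(μ(μ-λ))
Need Lq ≤ 1.2, i.e. μ(μ-λ) ≥ λ²/1.2
μ² - 8.0μ - 64.00/1.2 ≥ 0  →  μ² - 8.0μ - 53.33333 ≥ 0
Quadratic formula (positive root): μ = [λ + √(λ² + 4×53.33333)]/2
Discriminant: 64.00 + 4×53.33333 = 277.3333, √277.3333 = 16.6533
μ ≥ (8.0 + 16.6533)/2 = 12.3267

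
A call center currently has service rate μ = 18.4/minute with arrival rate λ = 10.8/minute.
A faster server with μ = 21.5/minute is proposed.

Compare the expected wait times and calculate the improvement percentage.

System 1: ρ₁ = 10.8/18.4 = 0.5870, W₁ = 1/(18.4-10.8) = 0.13158
System 2: ρ₂ = 10.8/21.5 = 0.5023, W₂ = 1/(21.5-10.8) = 0.093458
Improvement: (W₁-W₂)/W₁ = (0.13158-0.093458)/0.13158 = 28.97%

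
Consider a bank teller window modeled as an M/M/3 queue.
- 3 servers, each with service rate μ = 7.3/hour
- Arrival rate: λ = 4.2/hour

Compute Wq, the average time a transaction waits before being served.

Traffic intensity: ρ = λ/(cμ) = 4.2/(3×7.3) = 0.1918
Since ρ = 0.1918 < 1, system is stable.
Offered load a = λ/μ = cρ = 4.2/7.3 = 0.5753
P₀ = [ Σₙ₌₀^2 aⁿ/n! + a^3/(3!(1-ρ)) ]⁻¹
Σ = a^0/0! + a^1/1! + a^2/2! = 1.0000 + 0.57534 + 0.16551 = 1.7409
a^3/(3!(1-ρ)) = 0.19045/(6 × 0.80822) = 0.03927
P₀ = 1/(1.74085 + 0.0392734) = 0.5618
Lq = P₀·a^3·ρ / (3!(1-ρ)²) = 0.5618 × 0.1904 × 0.1918 / (6 × 0.6532) = 0.005235
Wq = Lq/λ = 0.005235/4.2 = 0.001246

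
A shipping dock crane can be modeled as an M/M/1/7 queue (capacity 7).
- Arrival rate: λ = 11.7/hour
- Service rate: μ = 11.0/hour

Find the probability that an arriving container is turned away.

ρ = λ/μ = 11.7/11.0 = 1.06364
P₀ = (1-ρ)/(1-ρ^(K+1)) = (1-1.06364)/(1-1.06364^8) = -0.06364/-0.6382 = 0.09972
P_K = P₀×ρ^K = 0.09972 × 1.06364^7 = 0.09972 × 1.5401 = 0.1536
Blocking probability = 15.36%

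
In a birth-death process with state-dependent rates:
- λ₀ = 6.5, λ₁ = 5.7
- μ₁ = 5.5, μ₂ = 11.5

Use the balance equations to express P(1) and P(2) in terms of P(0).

Balance equations:
State 0: λ₀P₀ = μ₁P₁ → P₁ = (λ₀/μ₁)P₀ = (6.5/5.5)P₀ = 1.1818P₀
State 1: P₂ = (λ₀λ₁)/(μ₁μ₂)P₀ = (6.5×5.7)/(5.5×11.5)P₀ = 0.5858P₀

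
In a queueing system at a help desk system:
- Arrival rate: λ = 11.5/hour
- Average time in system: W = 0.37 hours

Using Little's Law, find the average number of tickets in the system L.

Little's Law: L = λW
L = 11.5 × 0.37 = 4.2550 tickets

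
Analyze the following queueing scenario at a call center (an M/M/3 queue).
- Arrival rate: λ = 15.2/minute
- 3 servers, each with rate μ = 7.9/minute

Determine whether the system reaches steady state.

Stability requires ρ = λ/(cμ) < 1
ρ = 15.2/(3 × 7.9) = 15.2/23.70 = 0.6414
Since 0.6414 < 1, the system is STABLE.
The servers are busy 64.14% of the time.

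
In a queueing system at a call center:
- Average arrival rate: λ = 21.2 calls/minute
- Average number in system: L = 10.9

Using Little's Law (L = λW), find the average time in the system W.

Little's Law: L = λW, so W = L/λ
W = 10.9/21.2 = 0.5142 minutes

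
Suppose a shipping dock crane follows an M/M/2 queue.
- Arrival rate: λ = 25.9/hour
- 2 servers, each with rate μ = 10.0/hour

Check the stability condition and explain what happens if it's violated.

Stability requires ρ = λ/(cμ) < 1
ρ = 25.9/(2 × 10.0) = 25.9/20.00 = 1.2950
Since 1.2950 ≥ 1, the system is UNSTABLE.
Need c > λ/μ = 25.9/10.0 = 2.59.
Minimum servers needed: c = 3.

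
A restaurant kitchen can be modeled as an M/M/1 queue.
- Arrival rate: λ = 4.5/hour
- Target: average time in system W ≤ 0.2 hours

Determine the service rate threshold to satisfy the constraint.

For M/M/1: W = 1/(μ-λ)
Need W ≤ 0.2, so 1/(μ-λ) ≤ 0.2
μ - λ ≥ 1/0.2 = 5.0000
μ ≥ 4.5 + 5.0000 = 9.5000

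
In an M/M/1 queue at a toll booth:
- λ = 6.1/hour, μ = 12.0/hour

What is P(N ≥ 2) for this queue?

ρ = λ/μ = 6.1/12.0 = 0.5083
P(N ≥ n) = ρⁿ
P(N ≥ 2) = 0.5083^2
P(N ≥ 2) = 0.2584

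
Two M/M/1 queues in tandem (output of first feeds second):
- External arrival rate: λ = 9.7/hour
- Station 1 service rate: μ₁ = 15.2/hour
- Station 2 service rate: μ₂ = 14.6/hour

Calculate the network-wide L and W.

By Jackson's theorem, each station behaves as independent M/M/1.
Station 1: ρ₁ = 9.7/15.2 = 0.6382, L₁ = ρ₁/(1-ρ₁) = λ/(μ₁-λ) = 9.7/5.50 = 1.7636
Station 2: ρ₂ = 9.7/14.6 = 0.6644, L₂ = ρ₂/(1-ρ₂) = λ/(μ₂-λ) = 9.7/4.90 = 1.9796
Total: L = L₁ + L₂ = 1.7636 + 1.9796 = 3.7432
W = L/λ = 3.7432/9.7 = 0.3859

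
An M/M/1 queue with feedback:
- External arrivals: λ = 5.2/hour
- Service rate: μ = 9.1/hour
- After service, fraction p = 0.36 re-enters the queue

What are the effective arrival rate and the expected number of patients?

Effective arrival rate: λ_eff = λ/(1-p) = 5.2/(1-0.36) = 5.2/0.64 = 8.1250
ρ = λ_eff/μ = 8.1250/9.1 = 0.892857
L = ρ/(1-ρ) = 0.892857/(1-0.892857) = 8.3333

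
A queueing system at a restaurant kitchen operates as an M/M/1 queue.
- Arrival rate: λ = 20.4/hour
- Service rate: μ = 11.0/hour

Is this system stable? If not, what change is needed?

Stability requires ρ = λ/(cμ) < 1
ρ = 20.4/(1 × 11.0) = 20.4/11.00 = 1.8545
Since 1.8545 ≥ 1, the system is UNSTABLE.
Queue grows without bound. Need μ > λ = 20.4.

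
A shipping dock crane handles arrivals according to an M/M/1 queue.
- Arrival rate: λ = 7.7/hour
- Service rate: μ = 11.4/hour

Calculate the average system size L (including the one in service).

ρ = λ/μ = 7.7/11.4 = 0.6754
For M/M/1: L = λ/(μ-λ)
L = 7.7/(11.4-7.7) = 7.7/3.70
L = 2.0811 containers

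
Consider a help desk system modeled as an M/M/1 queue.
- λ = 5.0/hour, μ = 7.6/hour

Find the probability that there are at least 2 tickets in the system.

ρ = λ/μ = 5.0/7.6 = 0.6579
P(N ≥ n) = ρⁿ
P(N ≥ 2) = 0.6579^2
P(N ≥ 2) = 0.4328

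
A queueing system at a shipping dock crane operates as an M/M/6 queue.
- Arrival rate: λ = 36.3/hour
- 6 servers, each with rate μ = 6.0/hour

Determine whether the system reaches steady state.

Stability requires ρ = λ/(cμ) < 1
ρ = 36.3/(6 × 6.0) = 36.3/36.00 = 1.0083
Since 1.0083 ≥ 1, the system is UNSTABLE.
Need c > λ/μ = 36.3/6.0 = 6.05.
Minimum servers needed: c = 7.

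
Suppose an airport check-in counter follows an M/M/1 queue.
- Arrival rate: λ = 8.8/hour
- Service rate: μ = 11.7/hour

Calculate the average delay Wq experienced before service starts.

First, compute utilization: ρ = λ/μ = 8.8/11.7 = 0.7521
For M/M/1: Wq = λ/(μ(μ-λ))
Wq = 8.8/(11.7 × (11.7-8.8))
Wq = 8.8/(11.7 × 2.90)
Wq = 0.2594 hours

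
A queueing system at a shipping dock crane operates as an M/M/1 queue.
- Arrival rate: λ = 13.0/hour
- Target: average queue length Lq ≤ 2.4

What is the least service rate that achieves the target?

For M/M/1: Lq = λ²/(μ(μ-λ))
Need Lq ≤ 2.4, i.e. μ(μ-λ) ≥ λ²/2.4
μ² - 13.0μ - 169.00/2.4 ≥ 0  →  μ² - 13.0μ - 70.41667 ≥ 0
Quadratic formula (positive root): μ = [λ + √(λ² + 4×70.41667)]/2
Discriminant: 169.00 + 4×70.41667 = 450.6667, √450.6667 = 21.22891
μ ≥ (13.0 + 21.22891)/2 = 17.1145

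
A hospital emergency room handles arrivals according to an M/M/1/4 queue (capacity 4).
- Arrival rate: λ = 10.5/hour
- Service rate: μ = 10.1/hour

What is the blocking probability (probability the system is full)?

ρ = λ/μ = 10.5/10.1 = 1.0396
P₀ = (1-ρ)/(1-ρ^(K+1)) = (1-1.0396)/(1-1.0396^5) = -0.03960/-0.2143 = 0.1848
P_K = P₀×ρ^K = 0.18477 × 1.0396^4 = 0.18477 × 1.1681 = 0.2158
Blocking probability = 21.58%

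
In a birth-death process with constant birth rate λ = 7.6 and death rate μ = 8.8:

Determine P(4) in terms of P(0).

For constant rates: P(n)/P(0) = (λ/μ)^n
P(4)/P(0) = (7.6/8.8)^4 = 0.86364^4 = 0.5563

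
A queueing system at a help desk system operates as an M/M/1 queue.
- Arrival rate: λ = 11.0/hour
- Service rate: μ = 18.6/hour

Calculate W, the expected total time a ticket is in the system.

First, compute utilization: ρ = λ/μ = 11.0/18.6 = 0.5914
For M/M/1: W = 1/(μ-λ)
W = 1/(18.6-11.0) = 1/7.60
W = 0.1316 hours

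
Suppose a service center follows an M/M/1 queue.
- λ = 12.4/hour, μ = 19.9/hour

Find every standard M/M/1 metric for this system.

Step 1: ρ = λ/μ = 12.4/19.9 = 0.6231
Step 2: L = λ/(μ-λ) = 12.4/7.50 = 1.6533
Step 3: Lq = λ²/(μ(μ-λ)) = 153.76/(19.9×7.50) = 1.0302
Step 4: W = 1/(μ-λ) = 1/7.50 = 0.13333
Step 5: Wq = λ/(μ(μ-λ)) = 12.4/(19.9×7.50) = 0.08308
Step 6: P(0) = 1-ρ = 0.3769
Verify: L = λW = 12.4×0.13333 = 1.6533 ✔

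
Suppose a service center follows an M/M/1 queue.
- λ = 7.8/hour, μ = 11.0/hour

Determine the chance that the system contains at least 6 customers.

ρ = λ/μ = 7.8/11.0 = 0.7091
P(N ≥ n) = ρⁿ
P(N ≥ 6) = 0.7091^6
P(N ≥ 6) = 0.1271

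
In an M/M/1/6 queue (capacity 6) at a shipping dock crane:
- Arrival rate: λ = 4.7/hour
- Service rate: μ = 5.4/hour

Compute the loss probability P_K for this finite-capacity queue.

ρ = λ/μ = 4.7/5.4 = 0.87037
P₀ = (1-ρ)/(1-ρ^(K+1)) = (1-0.87037)/(1-0.87037^7) = 0.1296/0.6216 = 0.2085
P_K = P₀×ρ^K = 0.20854 × 0.87037^6 = 0.20854 × 0.43473 = 0.09066
Blocking probability = 9.07%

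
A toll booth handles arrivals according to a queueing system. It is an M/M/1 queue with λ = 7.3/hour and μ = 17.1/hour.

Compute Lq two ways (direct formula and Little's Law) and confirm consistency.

Method 1 (direct): Lq = λ²/(μ(μ-λ)) = 53.29/(17.1 × 9.80) = 0.3180

Method 2 (Little's Law):
W = 1/(μ-λ) = 1/9.80 = 0.10204
Wq = W - 1/μ = 0.10204 - 0.058480 = 0.04356
Lq = λWq = 7.3 × 0.04356 = 0.3180 ✔ (matches Method 1)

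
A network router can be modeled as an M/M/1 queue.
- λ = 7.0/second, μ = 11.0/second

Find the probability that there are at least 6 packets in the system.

ρ = λ/μ = 7.0/11.0 = 0.63636
P(N ≥ n) = ρⁿ
P(N ≥ 6) = 0.63636^6
P(N ≥ 6) = 0.06641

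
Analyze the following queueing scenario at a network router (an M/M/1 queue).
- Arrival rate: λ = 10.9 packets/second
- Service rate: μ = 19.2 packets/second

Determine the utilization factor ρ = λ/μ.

Server utilization: ρ = λ/μ
ρ = 10.9/19.2 = 0.5677
The server is busy 56.77% of the time.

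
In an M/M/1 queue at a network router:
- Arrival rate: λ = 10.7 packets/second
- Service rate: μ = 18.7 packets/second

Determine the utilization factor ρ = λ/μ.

Server utilization: ρ = λ/μ
ρ = 10.7/18.7 = 0.5722
The server is busy 57.22% of the time.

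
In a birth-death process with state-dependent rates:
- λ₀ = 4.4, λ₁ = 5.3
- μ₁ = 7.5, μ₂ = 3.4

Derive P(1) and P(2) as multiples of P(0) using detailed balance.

Balance equations:
State 0: λ₀P₀ = μ₁P₁ → P₁ = (λ₀/μ₁)P₀ = (4.4/7.5)P₀ = 0.5867P₀
State 1: P₂ = (λ₀λ₁)/(μ₁μ₂)P₀ = (4.4×5.3)/(7.5×3.4)P₀ = 0.9145P₀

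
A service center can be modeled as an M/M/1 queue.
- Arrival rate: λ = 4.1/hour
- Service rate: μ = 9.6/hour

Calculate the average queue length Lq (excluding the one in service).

ρ = λ/μ = 4.1/9.6 = 0.4271
For M/M/1: Lq = λ²/(μ(μ-λ))
Lq = 16.81/(9.6 × 5.50)
Lq = 0.3184 customers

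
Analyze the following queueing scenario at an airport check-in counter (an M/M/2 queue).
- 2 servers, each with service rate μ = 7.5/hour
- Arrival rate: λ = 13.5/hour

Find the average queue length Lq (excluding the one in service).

Traffic intensity: ρ = λ/(cμ) = 13.5/(2×7.5) = 0.9000
Since ρ = 0.9000 < 1, system is stable.
Offered load a = λ/μ = cρ = 13.5/7.5 = 1.8000
P₀ = [ Σₙ₌₀^1 aⁿ/n! + a^2/(2!(1-ρ)) ]⁻¹
Σ = a^0/0! + a^1/1! = 1.0000 + 1.8000 = 2.8000
a^2/(2!(1-ρ)) = 3.2400/(2 × 0.1000) = 16.2000
P₀ = 1/(2.8000 + 16.2000) = 0.05263
Lq = P₀·a^2·ρ / (2!(1-ρ)²) = 0.052632 × 3.2400 × 0.90000 / (2 × 0.010000) = 7.6737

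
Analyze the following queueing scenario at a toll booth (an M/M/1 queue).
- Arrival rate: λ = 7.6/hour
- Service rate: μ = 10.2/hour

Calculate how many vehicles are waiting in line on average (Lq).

ρ = λ/μ = 7.6/10.2 = 0.7451
For M/M/1: Lq = λ²/(μ(μ-λ))
Lq = 57.76/(10.2 × 2.60)
Lq = 2.1780 vehicles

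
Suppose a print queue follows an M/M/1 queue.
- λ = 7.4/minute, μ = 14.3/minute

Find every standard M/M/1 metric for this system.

Step 1: ρ = λ/μ = 7.4/14.3 = 0.5175
Step 2: L = λ/(μ-λ) = 7.4/6.90 = 1.0725
Step 3: Lq = λ²/(μ(μ-λ)) = 54.76/(14.3×6.90) = 0.5550
Step 4: W = 1/(μ-λ) = 1/6.90 = 0.14493
Step 5: Wq = λ/(μ(μ-λ)) = 7.4/(14.3×6.90) = 0.07500
Step 6: P(0) = 1-ρ = 0.4825
Verify: L = λW = 7.4×0.14493 = 1.0725 ✔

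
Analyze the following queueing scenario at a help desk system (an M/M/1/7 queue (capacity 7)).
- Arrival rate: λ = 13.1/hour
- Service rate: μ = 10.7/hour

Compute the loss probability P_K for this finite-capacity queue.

ρ = λ/μ = 13.1/10.7 = 1.2243
P₀ = (1-ρ)/(1-ρ^(K+1)) = (1-1.2243)/(1-1.2243^8) = -0.2243/-4.0478 = 0.05541
P_K = P₀×ρ^K = 0.05541 × 1.2243^7 = 0.05541 × 4.1230 = 0.2285
Blocking probability = 22.85%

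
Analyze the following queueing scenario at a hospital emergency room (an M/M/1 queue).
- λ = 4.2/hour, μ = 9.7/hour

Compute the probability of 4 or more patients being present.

ρ = λ/μ = 4.2/9.7 = 0.4330
P(N ≥ n) = ρⁿ
P(N ≥ 4) = 0.4330^4
P(N ≥ 4) = 0.03515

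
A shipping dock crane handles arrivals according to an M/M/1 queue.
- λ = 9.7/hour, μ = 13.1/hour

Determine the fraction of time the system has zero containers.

ρ = λ/μ = 9.7/13.1 = 0.7405
P(0) = 1 - ρ = 1 - 0.7405 = 0.2595
The server is idle 25.95% of the time.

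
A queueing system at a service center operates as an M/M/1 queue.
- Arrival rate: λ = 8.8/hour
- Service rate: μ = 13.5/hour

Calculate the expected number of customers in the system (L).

ρ = λ/μ = 8.8/13.5 = 0.6519
For M/M/1: L = λ/(μ-λ)
L = 8.8/(13.5-8.8) = 8.8/4.70
L = 1.8723 customers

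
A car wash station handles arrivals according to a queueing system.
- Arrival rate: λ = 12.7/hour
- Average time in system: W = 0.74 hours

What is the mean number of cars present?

Little's Law: L = λW
L = 12.7 × 0.74 = 9.3980 cars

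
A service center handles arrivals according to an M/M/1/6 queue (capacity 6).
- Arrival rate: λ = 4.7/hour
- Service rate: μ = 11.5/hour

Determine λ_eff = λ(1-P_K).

ρ = λ/μ = 4.7/11.5 = 0.4087
P₀ = (1-ρ)/(1-ρ^(K+1)) = (1-0.4087)/(1-0.4087^7) = 0.5913/0.9981 = 0.5924
P_K = P₀×ρ^K = 0.5924 × 0.4087^6 = 0.5924 × 0.004660 = 0.002761
λ_eff = λ(1-P_K) = 4.7 × (1 - 0.002761) = 4.7 × 0.99724 = 4.6870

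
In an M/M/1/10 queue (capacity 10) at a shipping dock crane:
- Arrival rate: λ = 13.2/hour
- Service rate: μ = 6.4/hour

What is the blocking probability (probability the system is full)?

ρ = λ/μ = 13.2/6.4 = 2.0625
P₀ = (1-ρ)/(1-ρ^(K+1)) = (1-2.0625)/(1-2.0625^11) = -1.0625/-2871.9861 = 0.0003700
P_K = P₀×ρ^K = 0.00036995 × 2.0625^10 = 0.00036995 × 1392.9630 = 0.5153
Blocking probability = 51.53%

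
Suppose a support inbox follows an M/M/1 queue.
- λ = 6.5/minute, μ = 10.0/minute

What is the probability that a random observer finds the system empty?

ρ = λ/μ = 6.5/10.0 = 0.6500
P(0) = 1 - ρ = 1 - 0.6500 = 0.3500
The server is idle 35.00% of the time.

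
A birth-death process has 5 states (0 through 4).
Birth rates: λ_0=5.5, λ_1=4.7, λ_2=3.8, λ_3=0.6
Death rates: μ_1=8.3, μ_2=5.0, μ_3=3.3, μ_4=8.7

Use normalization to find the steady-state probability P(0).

Ratios P(n)/P(0) = (λ₀···λₙ₋₁)/(μ₁···μₙ):
P(1)/P(0) = (5.5)/(8.3) = 0.66265
P(2)/P(0) = (5.5×4.7)/(8.3×5.0) = 0.62289
P(3)/P(0) = (5.5×4.7×3.8)/(8.3×5.0×3.3) = 0.71727
P(4)/P(0) = (5.5×4.7×3.8×0.6)/(8.3×5.0×3.3×8.7) = 0.049467

Normalization: ∑ P(n) = 1
P(0) × (1.0000 + 0.66265 + 0.62289 + 0.71727 + 0.049467) = 1
P(0) × 3.0523 = 1
P(0) = 1/3.0523 = 0.3276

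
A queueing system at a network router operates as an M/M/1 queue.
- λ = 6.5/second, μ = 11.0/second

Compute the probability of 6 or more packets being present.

ρ = λ/μ = 6.5/11.0 = 0.5909
P(N ≥ n) = ρⁿ
P(N ≥ 6) = 0.5909^6
P(N ≥ 6) = 0.04257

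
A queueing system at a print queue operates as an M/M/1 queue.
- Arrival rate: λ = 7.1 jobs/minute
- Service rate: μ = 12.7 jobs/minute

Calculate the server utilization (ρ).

Server utilization: ρ = λ/μ
ρ = 7.1/12.7 = 0.5591
The server is busy 55.91% of the time.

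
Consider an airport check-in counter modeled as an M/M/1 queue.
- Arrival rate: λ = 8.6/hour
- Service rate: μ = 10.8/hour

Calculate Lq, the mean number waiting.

ρ = λ/μ = 8.6/10.8 = 0.7963
For M/M/1: Lq = λ²/(μ(μ-λ))
Lq = 73.96/(10.8 × 2.20)
Lq = 3.1128 passengers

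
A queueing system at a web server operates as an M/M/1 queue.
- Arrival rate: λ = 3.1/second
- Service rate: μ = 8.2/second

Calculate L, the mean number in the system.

ρ = λ/μ = 3.1/8.2 = 0.3780
For M/M/1: L = λ/(μ-λ)
L = 3.1/(8.2-3.1) = 3.1/5.10
L = 0.6078 requests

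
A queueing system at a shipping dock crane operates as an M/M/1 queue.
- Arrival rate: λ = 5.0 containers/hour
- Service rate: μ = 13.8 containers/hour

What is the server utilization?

Server utilization: ρ = λ/μ
ρ = 5.0/13.8 = 0.3623
The server is busy 36.23% of the time.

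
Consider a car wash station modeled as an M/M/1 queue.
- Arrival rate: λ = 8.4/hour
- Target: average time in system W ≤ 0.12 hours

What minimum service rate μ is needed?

For M/M/1: W = 1/(μ-λ)
Need W ≤ 0.12, so 1/(μ-λ) ≤ 0.12
μ - λ ≥ 1/0.12 = 8.3333
μ ≥ 8.4 + 8.3333 = 16.7333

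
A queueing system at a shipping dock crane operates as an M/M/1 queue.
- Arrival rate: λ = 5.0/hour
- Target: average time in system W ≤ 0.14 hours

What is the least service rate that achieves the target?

For M/M/1: W = 1/(μ-λ)
Need W ≤ 0.14, so 1/(μ-λ) ≤ 0.14
μ - λ ≥ 1/0.14 = 7.1429
μ ≥ 5.0 + 7.1429 = 12.1429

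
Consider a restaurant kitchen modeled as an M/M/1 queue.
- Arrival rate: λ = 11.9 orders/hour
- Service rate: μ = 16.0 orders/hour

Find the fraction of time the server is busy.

Server utilization: ρ = λ/μ
ρ = 11.9/16.0 = 0.7438
The server is busy 74.38% of the time.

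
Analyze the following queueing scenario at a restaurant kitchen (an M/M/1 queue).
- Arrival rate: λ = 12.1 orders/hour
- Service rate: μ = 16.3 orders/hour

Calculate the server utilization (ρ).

Server utilization: ρ = λ/μ
ρ = 12.1/16.3 = 0.7423
The server is busy 74.23% of the time.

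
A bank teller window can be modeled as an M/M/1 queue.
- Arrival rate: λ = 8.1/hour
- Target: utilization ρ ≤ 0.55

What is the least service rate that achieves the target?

ρ = λ/μ, so μ = λ/ρ
μ ≥ 8.1/0.55 = 14.7273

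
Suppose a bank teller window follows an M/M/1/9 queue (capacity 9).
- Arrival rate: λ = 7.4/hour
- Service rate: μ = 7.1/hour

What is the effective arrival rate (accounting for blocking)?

ρ = λ/μ = 7.4/7.1 = 1.0422535
P₀ = (1-ρ)/(1-ρ^(K+1)) = (1-1.0422535)/(1-1.0422535^10) = -0.04225/-0.5126 = 0.08242
P_K = P₀×ρ^K = 0.08242 × 1.0422535^9 = 0.08242 × 1.4513 = 0.1196
λ_eff = λ(1-P_K) = 7.4 × (1 - 0.11962) = 7.4 × 0.88038 = 6.5148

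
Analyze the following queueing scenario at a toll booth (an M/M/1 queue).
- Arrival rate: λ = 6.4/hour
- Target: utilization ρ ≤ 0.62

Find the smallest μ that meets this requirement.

ρ = λ/μ, so μ = λ/ρ
μ ≥ 6.4/0.62 = 10.3226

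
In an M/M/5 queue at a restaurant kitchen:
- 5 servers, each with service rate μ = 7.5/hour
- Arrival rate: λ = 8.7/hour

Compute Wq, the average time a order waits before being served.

Traffic intensity: ρ = λ/(cμ) = 8.7/(5×7.5) = 0.2320
Since ρ = 0.2320 < 1, system is stable.
Offered load a = λ/μ = cρ = 8.7/7.5 = 1.1600
P₀ = [ Σₙ₌₀^4 aⁿ/n! + a^5/(5!(1-ρ)) ]⁻¹
Σ = a^0/0! + a^1/1! + a^2/2! + a^3/3! + a^4/4! = 1.0000 + 1.1600 + 0.67280 + 0.26015 + 0.075443 = 3.1684
a^5/(5!(1-ρ)) = 2.1003/(120 × 0.7680) = 0.02279
P₀ = 1/(3.1684 + 0.02279) = 0.3134
Lq = P₀·a^5·ρ / (5!(1-ρ)²) = 0.31336 × 2.1003 × 0.23200 / (120 × 0.58982) = 0.002157
Wq = Lq/λ = 0.0021574/8.7 = 0.0002480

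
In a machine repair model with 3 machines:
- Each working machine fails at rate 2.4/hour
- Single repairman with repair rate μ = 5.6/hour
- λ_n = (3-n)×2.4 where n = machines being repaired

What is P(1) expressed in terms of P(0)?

P(1)/P(0) = ∏_{i=0}^{1-1} λ_i/μ_{i+1}
= (3-0)×2.4/5.6
= 1.2857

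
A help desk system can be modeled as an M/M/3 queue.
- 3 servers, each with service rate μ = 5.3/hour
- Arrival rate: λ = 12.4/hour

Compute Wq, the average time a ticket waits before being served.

Traffic intensity: ρ = λ/(cμ) = 12.4/(3×5.3) = 0.7799
Since ρ = 0.7799 < 1, system is stable.
Offered load a = λ/μ = cρ = 12.4/5.3 = 2.3396
P₀ = [ Σₙ₌₀^2 aⁿ/n! + a^3/(3!(1-ρ)) ]⁻¹
Σ = a^0/0! + a^1/1! + a^2/2! = 1.0000 + 2.3396 + 2.7369 = 6.0765
a^3/(3!(1-ρ)) = 12.8067/(6 × 0.220126) = 9.6965
P₀ = 1/(6.0765 + 9.6965) = 0.06340
Lq = P₀·a^3·ρ / (3!(1-ρ)²) = 0.063399 × 12.8067 × 0.77987 / (6 × 0.048455) = 2.1780
Wq = Lq/λ = 2.1780/12.4 = 0.1756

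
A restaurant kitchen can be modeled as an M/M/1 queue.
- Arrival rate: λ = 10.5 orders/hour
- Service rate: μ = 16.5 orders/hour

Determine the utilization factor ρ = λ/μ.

Server utilization: ρ = λ/μ
ρ = 10.5/16.5 = 0.6364
The server is busy 63.64% of the time.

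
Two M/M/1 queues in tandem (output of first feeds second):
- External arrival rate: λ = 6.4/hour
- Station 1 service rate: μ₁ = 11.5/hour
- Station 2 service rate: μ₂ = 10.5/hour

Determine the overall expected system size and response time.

By Jackson's theorem, each station behaves as independent M/M/1.
Station 1: ρ₁ = 6.4/11.5 = 0.5565, L₁ = ρ₁/(1-ρ₁) = λ/(μ₁-λ) = 6.4/5.10 = 1.2549
Station 2: ρ₂ = 6.4/10.5 = 0.6095, L₂ = ρ₂/(1-ρ₂) = λ/(μ₂-λ) = 6.4/4.10 = 1.5610
Total: L = L₁ + L₂ = 1.2549 + 1.5610 = 2.8159
W = L/λ = 2.8159/6.4 = 0.4400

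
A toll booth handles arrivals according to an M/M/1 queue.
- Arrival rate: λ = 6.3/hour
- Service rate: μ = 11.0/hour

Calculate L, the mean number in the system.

ρ = λ/μ = 6.3/11.0 = 0.5727
For M/M/1: L = λ/(μ-λ)
L = 6.3/(11.0-6.3) = 6.3/4.70
L = 1.3404 vehicles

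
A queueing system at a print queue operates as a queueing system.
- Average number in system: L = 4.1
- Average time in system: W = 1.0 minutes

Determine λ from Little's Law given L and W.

Little's Law: L = λW, so λ = L/W
λ = 4.1/1.0 = 4.1000 jobs/minute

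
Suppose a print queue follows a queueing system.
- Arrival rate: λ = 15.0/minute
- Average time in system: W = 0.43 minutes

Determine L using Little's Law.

Little's Law: L = λW
L = 15.0 × 0.43 = 6.4500 jobs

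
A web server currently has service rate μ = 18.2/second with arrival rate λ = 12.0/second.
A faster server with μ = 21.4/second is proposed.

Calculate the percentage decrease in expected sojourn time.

System 1: ρ₁ = 12.0/18.2 = 0.6593, W₁ = 1/(18.2-12.0) = 0.1613
System 2: ρ₂ = 12.0/21.4 = 0.5607, W₂ = 1/(21.4-12.0) = 0.1064
Improvement: (W₁-W₂)/W₁ = (0.1613-0.1064)/0.1613 = 34.04%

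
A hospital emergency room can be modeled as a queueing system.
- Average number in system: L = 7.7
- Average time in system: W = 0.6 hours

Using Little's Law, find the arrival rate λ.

Little's Law: L = λW, so λ = L/W
λ = 7.7/0.6 = 12.8333 patients/hour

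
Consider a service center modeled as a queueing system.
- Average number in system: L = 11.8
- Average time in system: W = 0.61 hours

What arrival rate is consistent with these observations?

Little's Law: L = λW, so λ = L/W
λ = 11.8/0.61 = 19.3443 customers/hour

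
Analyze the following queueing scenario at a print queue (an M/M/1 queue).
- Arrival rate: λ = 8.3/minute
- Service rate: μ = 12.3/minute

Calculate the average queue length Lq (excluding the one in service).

ρ = λ/μ = 8.3/12.3 = 0.6748
For M/M/1: Lq = λ²/(μ(μ-λ))
Lq = 68.89/(12.3 × 4.00)
Lq = 1.4002 jobs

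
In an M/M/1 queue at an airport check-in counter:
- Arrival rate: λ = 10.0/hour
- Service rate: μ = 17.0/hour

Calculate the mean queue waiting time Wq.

First, compute utilization: ρ = λ/μ = 10.0/17.0 = 0.5882
For M/M/1: Wq = λ/(μ(μ-λ))
Wq = 10.0/(17.0 × (17.0-10.0))
Wq = 10.0/(17.0 × 7.00)
Wq = 0.08403 hours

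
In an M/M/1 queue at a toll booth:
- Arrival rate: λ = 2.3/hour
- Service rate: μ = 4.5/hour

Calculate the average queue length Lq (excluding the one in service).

ρ = λ/μ = 2.3/4.5 = 0.5111
For M/M/1: Lq = λ²/(μ(μ-λ))
Lq = 5.29/(4.5 × 2.20)
Lq = 0.5343 vehicles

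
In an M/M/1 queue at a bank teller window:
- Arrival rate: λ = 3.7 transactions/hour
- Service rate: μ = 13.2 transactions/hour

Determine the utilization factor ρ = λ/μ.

Server utilization: ρ = λ/μ
ρ = 3.7/13.2 = 0.2803
The server is busy 28.03% of the time.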